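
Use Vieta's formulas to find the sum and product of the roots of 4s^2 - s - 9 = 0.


For as^2+bs+c=0: sum = -b/a, product = c/a.
a=4, b=-1, c=-9
Sum = -(-1)/4 = 1/4
Product = (-9)/4 = -9/4


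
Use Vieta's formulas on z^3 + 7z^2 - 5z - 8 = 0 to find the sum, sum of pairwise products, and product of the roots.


Monic cubic z^3+bz^2+cz+d=0: sum=-b, pairwise sum=c, product=-d.
b=7, c=-5, d=-8
r1+r2+r3 = -7
r1r2+r1r3+r2r3 = -5
r1r2r3 = 8


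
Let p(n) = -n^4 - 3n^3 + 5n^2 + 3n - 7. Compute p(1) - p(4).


p(1) = -3
p(4) = -363
p(1) - p(4) = -3 + 363 = 360


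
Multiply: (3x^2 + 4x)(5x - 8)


Distribute each term of the first polynomial:
  (3x^2)(5x - 8) = 15x^3 - 24x^2
  (4x)(5x - 8) = 20x^2 - 32x
Sum: 15x^3 - 4x^2 - 32x


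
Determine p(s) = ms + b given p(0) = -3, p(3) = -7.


p(s) = ms + b. Using p(0)=-3, p(3)=-7:
m = (-3 + 7)/(0 - 3) = 4/-3 = -4/3
b = -3 - m*(0) = -3 = -3
p(s) = -(4/3)s - 3


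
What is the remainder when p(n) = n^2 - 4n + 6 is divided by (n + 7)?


By the Remainder Theorem, the remainder equals p(-7):
  1*(-7)^2 = 49
  -4*(-7)^1 = 28
  constant: 6
Sum: 49 + 28 + 6 = 83


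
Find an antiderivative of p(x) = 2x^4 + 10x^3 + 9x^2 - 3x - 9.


Reverse power rule on each term:
  ∫ 2x^4 dx = (2/5)x^5
  ∫ 10x^3 dx = (5/2)x^4
  ∫ 9x^2 dx = 3x^3
  ∫ -3x dx = -(3/2)x^2
  ∫ -9 dx = -9x
F(x) = (2/5)x^5 + (5/2)x^4 + 3x^3 - (3/2)x^2 - 9x + C


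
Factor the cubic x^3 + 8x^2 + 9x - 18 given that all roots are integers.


Try integer roots (divisors of -18). x=-3: p(-3)=0.
Divide out (x + 3): quotient is x^2 + 5x - 6.
Factor the quadratic: (x + 6)(x - 1)
Result: (x + 3)(x + 6)(x - 1)


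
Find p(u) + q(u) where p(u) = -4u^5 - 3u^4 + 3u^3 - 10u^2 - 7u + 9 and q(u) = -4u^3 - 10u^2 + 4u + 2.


Align terms by degree and add:
  -4u^5 - 3u^4 + 3u^3 - 10u^2 - 7u + 9
  -4u^3 - 10u^2 + 4u + 2
= -4u^5 - 3u^4 - u^3 - 20u^2 - 3u + 11


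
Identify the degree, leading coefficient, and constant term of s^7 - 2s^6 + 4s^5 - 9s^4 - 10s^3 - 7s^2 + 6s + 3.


Highest power of s is 7, with coefficient 1. Constant term is 3.
Degree = 7, leading coefficient = 1, constant term = 3


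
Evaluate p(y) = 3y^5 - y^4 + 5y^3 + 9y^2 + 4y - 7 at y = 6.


Using direct substitution:
  3 * (6)^5 = 23328
  -1 * (6)^4 = -1296
  5 * (6)^3 = 1080
  9 * (6)^2 = 324
  4 * (6)^1 = 24
  constant: -7
Sum = 23328 - 1296 + 1080 + 324 + 24 - 7 = 23453


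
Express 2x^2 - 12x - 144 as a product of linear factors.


Roots satisfy r1 + r2 = -b/a = 6 and r1*r2 = c/a = -72.
So r1 = 12, r2 = -6.
2x^2 - 12x - 144 = 2(x - r1)(x - r2) = 2(x - 12)(x + 6)


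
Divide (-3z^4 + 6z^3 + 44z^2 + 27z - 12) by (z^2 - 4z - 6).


(-3z^4 + 6z^3 + 44z^2 + 27z - 12) / (z^2 - 4z - 6)
Step 1: -3z^2 * (z^2 - 4z - 6) = -3z^4 + 12z^3 + 18z^2; subtract.
Step 2: -6z * (z^2 - 4z - 6) = -6z^3 + 24z^2 + 36z; subtract.
Step 3: 2 * (z^2 - 4z - 6) = 2z^2 - 8z - 12; subtract.
Quotient: -3z^2 - 6z + 2, Remainder: -z


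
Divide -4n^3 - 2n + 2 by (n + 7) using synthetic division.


Synthetic division with c = -7. Coefficients: -4, 0, -2, 2
Bring down -4.
  -4 * -7 = 28; 28 + 0 = 28
  28 * -7 = -196; -196 - 2 = -198
  -198 * -7 = 1386; 1386 + 2 = 1388
Quotient: -4n^2 + 28n - 198, Remainder: 1388


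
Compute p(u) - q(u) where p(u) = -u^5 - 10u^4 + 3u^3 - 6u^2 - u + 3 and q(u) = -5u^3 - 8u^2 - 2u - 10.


Distribute the minus sign:
  (-u^5 - 10u^4 + 3u^3 - 6u^2 - u + 3)
- (-5u^3 - 8u^2 - 2u - 10)
Negate second polynomial: 5u^3 + 8u^2 + 2u + 10
Add: -u^5 - 10u^4 + 8u^3 + 2u^2 + u + 13


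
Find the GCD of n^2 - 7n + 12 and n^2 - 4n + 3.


Factor each:
  n^2 - 7n + 12 = (n - 3)(n - 4)
  n^2 - 4n + 3 = (n - 3)(n - 1)
Common monic factor: n - 3


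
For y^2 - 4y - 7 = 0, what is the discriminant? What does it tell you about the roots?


D = b^2 - 4ac = (-4)^2 - 4(1)(-7) = 16 + 28 = 44
Since D > 0: two distinct irrational roots


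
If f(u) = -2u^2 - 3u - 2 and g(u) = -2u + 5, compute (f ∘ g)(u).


Substitute g(u) into f:
f(g(u)) = -2*(-2u + 5)^2 + (-3)*(-2u + 5) + (-2)
(-2u + 5)^2 = 4u^2 - 20u + 25
Expand and combine: -8u^2 + 46u - 67


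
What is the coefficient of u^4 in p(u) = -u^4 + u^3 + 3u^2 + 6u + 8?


Read off the coefficient of u^4: -1


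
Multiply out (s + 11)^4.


Expand (s + 11)^4 by repeated multiplication:
  (s + 11)^2 = s^2 + 22s + 121
  (s + 11)^3 = s^3 + 33s^2 + 363s + 1331
= s^4 + 44s^3 + 726s^2 + 5324s + 14641


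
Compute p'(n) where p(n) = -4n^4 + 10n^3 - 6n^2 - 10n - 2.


Apply the power rule term by term:
  d/dn(-4n^4) = -16n^3
  d/dn(10n^3) = 30n^2
  d/dn(-6n^2) = -12n
  d/dn(-10n) = -10
  d/dn(-2) = 0
p'(n) = -16n^3 + 30n^2 - 12n - 10


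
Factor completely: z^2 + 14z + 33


Roots satisfy r1 + r2 = -b/a = -14 and r1*r2 = c/a = 33.
So r1 = -11, r2 = -3.
z^2 + 14z + 33 = (z - r1)(z - r2) = (z + 11)(z + 3)


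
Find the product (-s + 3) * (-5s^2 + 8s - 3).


Distribute each term of the first polynomial:
  (-s)(-5s^2 + 8s - 3) = 5s^3 - 8s^2 + 3s
  (3)(-5s^2 + 8s - 3) = -15s^2 + 24s - 9
Sum: 5s^3 - 23s^2 + 27s - 9


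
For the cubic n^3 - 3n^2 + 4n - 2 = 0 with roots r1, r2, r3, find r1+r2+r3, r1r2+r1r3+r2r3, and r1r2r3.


Monic cubic n^3+bn^2+cn+d=0: sum=-b, pairwise sum=c, product=-d.
b=-3, c=4, d=-2
r1+r2+r3 = 3
r1r2+r1r3+r2r3 = 4
r1r2r3 = 2


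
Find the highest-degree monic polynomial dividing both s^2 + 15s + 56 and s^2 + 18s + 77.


Factor each:
  s^2 + 15s + 56 = (s + 7)(s + 8)
  s^2 + 18s + 77 = (s + 7)(s + 11)
Common monic factor: s + 7


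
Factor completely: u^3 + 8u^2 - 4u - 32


Try integer roots (divisors of -32). u=-2: p(-2)=0.
Divide out (u + 2): quotient is u^2 + 6u - 16.
Factor the quadratic: (u - 2)(u + 8)
Result: (u + 2)(u - 2)(u + 8)


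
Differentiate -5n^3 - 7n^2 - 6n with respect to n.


Apply the power rule term by term:
  d/dn(-5n^3) = -15n^2
  d/dn(-7n^2) = -14n
  d/dn(-6n) = -6
p'(n) = -15n^2 - 14n - 6


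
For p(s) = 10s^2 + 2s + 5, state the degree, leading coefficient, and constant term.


Highest power of s is 2, with coefficient 10. Constant term is 5.
Degree = 2, leading coefficient = 10, constant term = 5


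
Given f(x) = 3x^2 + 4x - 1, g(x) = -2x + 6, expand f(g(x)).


Substitute g(x) into f:
f(g(x)) = 3*(-2x + 6)^2 + 4*(-2x + 6) + (-1)
(-2x + 6)^2 = 4x^2 - 24x + 36
Expand and combine: 12x^2 - 80x + 131


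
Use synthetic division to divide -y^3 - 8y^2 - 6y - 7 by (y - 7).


Synthetic division with c = 7. Coefficients: -1, -8, -6, -7
Bring down -1.
  -1 * 7 = -7; -7 - 8 = -15
  -15 * 7 = -105; -105 - 6 = -111
  -111 * 7 = -777; -777 - 7 = -784
Quotient: -y^2 - 15y - 111, Remainder: -784


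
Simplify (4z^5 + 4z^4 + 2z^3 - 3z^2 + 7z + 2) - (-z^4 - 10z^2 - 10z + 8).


Distribute the minus sign:
  (4z^5 + 4z^4 + 2z^3 - 3z^2 + 7z + 2)
- (-z^4 - 10z^2 - 10z + 8)
Negate second polynomial: z^4 + 10z^2 + 10z - 8
Add: 4z^5 + 5z^4 + 2z^3 + 7z^2 + 17z - 6


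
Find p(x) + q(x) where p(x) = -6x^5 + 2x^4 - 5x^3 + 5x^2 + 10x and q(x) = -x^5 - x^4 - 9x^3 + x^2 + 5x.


Align terms by degree and add:
  -6x^5 + 2x^4 - 5x^3 + 5x^2 + 10x
  -x^5 - x^4 - 9x^3 + x^2 + 5x
= -7x^5 + x^4 - 14x^3 + 6x^2 + 15x


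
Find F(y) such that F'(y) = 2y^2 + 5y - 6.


Reverse power rule on each term:
  ∫ 2y^2 dy = (2/3)y^3
  ∫ 5y dy = (5/2)y^2
  ∫ -6 dy = -6y
F(y) = (2/3)y^3 + (5/2)y^2 - 6y + C


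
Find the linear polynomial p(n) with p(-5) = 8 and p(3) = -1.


p(n) = mn + b. Using p(-5)=8, p(3)=-1:
m = (8 + 1)/(-5 - 3) = 9/-8 = -9/8
b = 8 - m*(-5) = 8 - 45/8 = 19/8
p(n) = -(9/8)n + (19/8)


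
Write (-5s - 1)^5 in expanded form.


Expand (-5s - 1)^5 by repeated multiplication:
  (-5s - 1)^2 = 25s^2 + 10s + 1
  (-5s - 1)^3 = -125s^3 - 75s^2 - 15s - 1
  (-5s - 1)^4 = 625s^4 + 500s^3 + 150s^2 + 20s + 1
= -3125s^5 - 3125s^4 - 1250s^3 - 250s^2 - 25s - 1


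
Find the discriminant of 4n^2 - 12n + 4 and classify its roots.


D = b^2 - 4ac = (-12)^2 - 4(4)(4) = 144 - 64 = 80
Since D > 0: two distinct irrational roots


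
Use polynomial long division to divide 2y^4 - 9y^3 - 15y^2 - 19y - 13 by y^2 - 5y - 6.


(2y^4 - 9y^3 - 15y^2 - 19y - 13) / (y^2 - 5y - 6)
Step 1: 2y^2 * (y^2 - 5y - 6) = 2y^4 - 10y^3 - 12y^2; subtract.
Step 2: y * (y^2 - 5y - 6) = y^3 - 5y^2 - 6y; subtract.
Step 3: 2 * (y^2 - 5y - 6) = 2y^2 - 10y - 12; subtract.
Quotient: 2y^2 + y + 2, Remainder: -3y - 1


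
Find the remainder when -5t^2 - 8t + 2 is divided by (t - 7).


By the Remainder Theorem, the remainder equals p(7):
  -5*(7)^2 = -245
  -8*(7)^1 = -56
  constant: 2
Sum: -245 - 56 + 2 = -299


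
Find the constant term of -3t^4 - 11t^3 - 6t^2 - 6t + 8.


Read off the constant term: 8


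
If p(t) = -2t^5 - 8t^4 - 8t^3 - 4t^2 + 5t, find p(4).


Using direct substitution:
  -2 * (4)^5 = -2048
  -8 * (4)^4 = -2048
  -8 * (4)^3 = -512
  -4 * (4)^2 = -64
  5 * (4)^1 = 20
  constant: 0
Sum = -2048 - 2048 - 512 - 64 + 20 + 0 = -4652


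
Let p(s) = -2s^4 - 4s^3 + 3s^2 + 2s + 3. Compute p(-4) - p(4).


p(-4) = -213
p(4) = -709
p(-4) - p(4) = -213 + 709 = 496


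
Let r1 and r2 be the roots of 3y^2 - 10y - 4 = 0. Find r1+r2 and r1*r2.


For ay^2+by+c=0: sum = -b/a, product = c/a.
a=3, b=-10, c=-4
Sum = -(-10)/3 = 10/3
Product = (-4)/3 = -4/3


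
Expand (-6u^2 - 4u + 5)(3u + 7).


Distribute each term of the first polynomial:
  (-6u^2)(3u + 7) = -18u^3 - 42u^2
  (-4u)(3u + 7) = -12u^2 - 28u
  (5)(3u + 7) = 15u + 35
Sum: -18u^3 - 54u^2 - 13u + 35


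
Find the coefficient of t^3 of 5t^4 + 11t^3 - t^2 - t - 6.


Read off the coefficient of t^3: 11


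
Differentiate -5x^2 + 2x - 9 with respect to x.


Apply the power rule term by term:
  d/dx(-5x^2) = -10x
  d/dx(2x) = 2
  d/dx(-9) = 0
p'(x) = -10x + 2


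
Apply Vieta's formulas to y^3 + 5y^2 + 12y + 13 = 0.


Monic cubic y^3+by^2+cy+d=0: sum=-b, pairwise sum=c, product=-d.
b=5, c=12, d=13
r1+r2+r3 = -5
r1r2+r1r3+r2r3 = 12
r1r2r3 = -13


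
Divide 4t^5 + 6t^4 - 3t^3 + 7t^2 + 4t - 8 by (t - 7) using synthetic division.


Synthetic division with c = 7. Coefficients: 4, 6, -3, 7, 4, -8
Bring down 4.
  4 * 7 = 28; 28 + 6 = 34
  34 * 7 = 238; 238 - 3 = 235
  235 * 7 = 1645; 1645 + 7 = 1652
  1652 * 7 = 11564; 11564 + 4 = 11568
  11568 * 7 = 80976; 80976 - 8 = 80968
Quotient: 4t^4 + 34t^3 + 235t^2 + 1652t + 11568, Remainder: 80968


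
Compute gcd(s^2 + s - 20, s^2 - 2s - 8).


Factor each:
  s^2 + s - 20 = (s - 4)(s + 5)
  s^2 - 2s - 8 = (s - 4)(s + 2)
Common monic factor: s - 4


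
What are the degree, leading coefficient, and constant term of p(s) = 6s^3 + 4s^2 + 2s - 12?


Highest power of s is 3, with coefficient 6. Constant term is -12.
Degree = 3, leading coefficient = 6, constant term = -12


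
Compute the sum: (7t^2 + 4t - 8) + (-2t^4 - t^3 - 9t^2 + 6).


Align terms by degree and add:
  7t^2 + 4t - 8
  -2t^4 - t^3 - 9t^2 + 6
= -2t^4 - t^3 - 2t^2 + 4t - 2


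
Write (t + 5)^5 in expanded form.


Expand (t + 5)^5 by repeated multiplication:
  (t + 5)^2 = t^2 + 10t + 25
  (t + 5)^3 = t^3 + 15t^2 + 75t + 125
  (t + 5)^4 = t^4 + 20t^3 + 150t^2 + 500t + 625
= t^5 + 25t^4 + 250t^3 + 1250t^2 + 3125t + 3125


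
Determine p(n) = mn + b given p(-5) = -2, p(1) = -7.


p(n) = mn + b. Using p(-5)=-2, p(1)=-7:
m = (-2 + 7)/(-5 - 1) = 5/-6 = -5/6
b = -2 - m*(-5) = -2 - 25/6 = -37/6
p(n) = -(5/6)n - (37/6)


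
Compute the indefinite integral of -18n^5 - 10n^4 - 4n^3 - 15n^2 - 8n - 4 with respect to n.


Reverse power rule on each term:
  ∫ -18n^5 dn = -3n^6
  ∫ -10n^4 dn = -2n^5
  ∫ -4n^3 dn = -n^4
  ∫ -15n^2 dn = -5n^3
  ∫ -8n dn = -4n^2
  ∫ -4 dn = -4n
F(n) = -3n^6 - 2n^5 - n^4 - 5n^3 - 4n^2 - 4n + C


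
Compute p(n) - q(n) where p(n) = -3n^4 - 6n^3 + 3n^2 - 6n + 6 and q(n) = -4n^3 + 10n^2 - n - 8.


Distribute the minus sign:
  (-3n^4 - 6n^3 + 3n^2 - 6n + 6)
- (-4n^3 + 10n^2 - n - 8)
Negate second polynomial: 4n^3 - 10n^2 + n + 8
Add: -3n^4 - 2n^3 - 7n^2 - 5n + 14


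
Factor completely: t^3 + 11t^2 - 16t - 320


Try integer roots (divisors of -320). t=5: p(5)=0.
Divide out (t - 5): quotient is t^2 + 16t + 64.
Factor the quadratic: (t + 8)(t + 8)
Result: (t - 5)(t + 8)(t + 8)


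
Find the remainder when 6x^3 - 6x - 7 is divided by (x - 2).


By the Remainder Theorem, the remainder equals p(2):
  6*(2)^3 = 48
  0*(2)^2 = 0
  -6*(2)^1 = -12
  constant: -7
Sum: 48 + 0 - 12 - 7 = 29


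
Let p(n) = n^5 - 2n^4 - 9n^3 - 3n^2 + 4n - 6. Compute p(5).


Using direct substitution:
  1 * (5)^5 = 3125
  -2 * (5)^4 = -1250
  -9 * (5)^3 = -1125
  -3 * (5)^2 = -75
  4 * (5)^1 = 20
  constant: -6
Sum = 3125 - 1250 - 1125 - 75 + 20 - 6 = 689


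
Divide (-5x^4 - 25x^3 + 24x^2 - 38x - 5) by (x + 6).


(-5x^4 - 25x^3 + 24x^2 - 38x - 5) / (x + 6)
Step 1: -5x^3 * (x + 6) = -5x^4 - 30x^3; subtract.
Step 2: 5x^2 * (x + 6) = 5x^3 + 30x^2; subtract.
Step 3: -6x * (x + 6) = -6x^2 - 36x; subtract.
Step 4: -2 * (x + 6) = -2x - 12; subtract.
Quotient: -5x^3 + 5x^2 - 6x - 2, Remainder: 7


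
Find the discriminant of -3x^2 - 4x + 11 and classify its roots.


D = b^2 - 4ac = (-4)^2 - 4(-3)(11) = 16 + 132 = 148
Since D > 0: two distinct irrational roots


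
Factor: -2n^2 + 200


Roots satisfy r1 + r2 = -b/a = 0 and r1*r2 = c/a = -100.
So r1 = -10, r2 = 10.
-2n^2 + 200 = -2(n - r1)(n - r2) = -2(n + 10)(n - 10)


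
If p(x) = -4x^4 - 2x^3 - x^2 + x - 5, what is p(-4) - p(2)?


p(-4) = -921
p(2) = -87
p(-4) - p(2) = -921 + 87 = -834


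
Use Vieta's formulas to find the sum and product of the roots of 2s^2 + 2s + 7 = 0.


For as^2+bs+c=0: sum = -b/a, product = c/a.
a=2, b=2, c=7
Sum = -(2)/2 = -1
Product = (7)/2 = 7/2


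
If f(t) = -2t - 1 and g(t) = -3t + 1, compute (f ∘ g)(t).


Substitute g(t) into f:
f(g(t)) = -2*(-3t + 1) + (-1)
Expand and combine: 6t - 3


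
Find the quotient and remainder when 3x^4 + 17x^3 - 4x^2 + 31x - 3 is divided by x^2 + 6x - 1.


(3x^4 + 17x^3 - 4x^2 + 31x - 3) / (x^2 + 6x - 1)
Step 1: 3x^2 * (x^2 + 6x - 1) = 3x^4 + 18x^3 - 3x^2; subtract.
Step 2: -x * (x^2 + 6x - 1) = -x^3 - 6x^2 + x; subtract.
Step 3: 5 * (x^2 + 6x - 1) = 5x^2 + 30x - 5; subtract.
Quotient: 3x^2 - x + 5, Remainder: 2


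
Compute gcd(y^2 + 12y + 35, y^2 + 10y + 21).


Factor each:
  y^2 + 12y + 35 = (y + 7)(y + 5)
  y^2 + 10y + 21 = (y + 7)(y + 3)
Common monic factor: y + 7


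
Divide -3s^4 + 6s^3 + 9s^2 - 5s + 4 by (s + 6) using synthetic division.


Synthetic division with c = -6. Coefficients: -3, 6, 9, -5, 4
Bring down -3.
  -3 * -6 = 18; 18 + 6 = 24
  24 * -6 = -144; -144 + 9 = -135
  -135 * -6 = 810; 810 - 5 = 805
  805 * -6 = -4830; -4830 + 4 = -4826
Quotient: -3s^3 + 24s^2 - 135s + 805, Remainder: -4826


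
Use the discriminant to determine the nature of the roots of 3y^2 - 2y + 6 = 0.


D = b^2 - 4ac = (-2)^2 - 4(3)(6) = 4 - 72 = -68
Since D < 0: two complex conjugate roots (no real roots)


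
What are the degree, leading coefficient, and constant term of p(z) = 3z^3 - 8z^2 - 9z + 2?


Highest power of z is 3, with coefficient 3. Constant term is 2.
Degree = 3, leading coefficient = 3, constant term = 2


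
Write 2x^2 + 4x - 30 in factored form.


Roots satisfy r1 + r2 = -b/a = -2 and r1*r2 = c/a = -15.
So r1 = 3, r2 = -5.
2x^2 + 4x - 30 = 2(x - r1)(x - r2) = 2(x - 3)(x + 5)


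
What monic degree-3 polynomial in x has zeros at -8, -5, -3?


p(x) = (x + 8)(x + 5)(x + 3)
Expand: x^3 + 16x^2 + 79x + 120


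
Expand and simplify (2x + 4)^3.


Expand (2x + 4)^3 by repeated multiplication:
  (2x + 4)^2 = 4x^2 + 16x + 16
= 8x^3 + 48x^2 + 96x + 64


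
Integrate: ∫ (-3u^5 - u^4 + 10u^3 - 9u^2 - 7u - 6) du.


Reverse power rule on each term:
  ∫ -3u^5 du = -(1/2)u^6
  ∫ -u^4 du = -(1/5)u^5
  ∫ 10u^3 du = (5/2)u^4
  ∫ -9u^2 du = -3u^3
  ∫ -7u du = -(7/2)u^2
  ∫ -6 du = -6u
F(u) = -(1/2)u^6 - (1/5)u^5 + (5/2)u^4 - 3u^3 - (7/2)u^2 - 6u + C


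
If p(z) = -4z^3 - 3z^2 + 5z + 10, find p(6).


Using direct substitution:
  -4 * (6)^3 = -864
  -3 * (6)^2 = -108
  5 * (6)^1 = 30
  constant: 10
Sum = -864 - 108 + 30 + 10 = -932


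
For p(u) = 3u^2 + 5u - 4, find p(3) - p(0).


p(3) = 38
p(0) = -4
p(3) - p(0) = 38 + 4 = 42


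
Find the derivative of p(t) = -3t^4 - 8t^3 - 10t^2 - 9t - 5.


Apply the power rule term by term:
  d/dt(-3t^4) = -12t^3
  d/dt(-8t^3) = -24t^2
  d/dt(-10t^2) = -20t
  d/dt(-9t) = -9
  d/dt(-5) = 0
p'(t) = -12t^3 - 24t^2 - 20t - 9


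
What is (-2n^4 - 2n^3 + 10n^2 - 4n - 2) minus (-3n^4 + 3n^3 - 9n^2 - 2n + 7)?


Distribute the minus sign:
  (-2n^4 - 2n^3 + 10n^2 - 4n - 2)
- (-3n^4 + 3n^3 - 9n^2 - 2n + 7)
Negate second polynomial: 3n^4 - 3n^3 + 9n^2 + 2n - 7
Add: n^4 - 5n^3 + 19n^2 - 2n - 9


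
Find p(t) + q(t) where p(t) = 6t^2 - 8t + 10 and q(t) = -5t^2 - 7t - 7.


Align terms by degree and add:
  6t^2 - 8t + 10
  -5t^2 - 7t - 7
= t^2 - 15t + 3


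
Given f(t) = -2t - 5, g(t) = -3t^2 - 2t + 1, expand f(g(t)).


Substitute g(t) into f:
f(g(t)) = -2*(-3t^2 - 2t + 1) + (-5)
Expand and combine: 6t^2 + 4t - 7


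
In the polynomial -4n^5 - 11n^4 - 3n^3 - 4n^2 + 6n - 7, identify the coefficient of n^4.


Read off the coefficient of n^4: -11


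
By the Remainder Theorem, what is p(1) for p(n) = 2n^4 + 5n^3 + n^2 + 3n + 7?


By the Remainder Theorem, the remainder equals p(1):
  2*(1)^4 = 2
  5*(1)^3 = 5
  1*(1)^2 = 1
  3*(1)^1 = 3
  constant: 7
Sum: 2 + 5 + 1 + 3 + 7 = 18


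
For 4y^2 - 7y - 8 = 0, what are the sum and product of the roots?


For ay^2+by+c=0: sum = -b/a, product = c/a.
a=4, b=-7, c=-8
Sum = -(-7)/4 = 7/4
Product = (-8)/4 = -2


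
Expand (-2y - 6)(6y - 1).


Distribute each term of the first polynomial:
  (-2y)(6y - 1) = -12y^2 + 2y
  (-6)(6y - 1) = -36y + 6
Sum: -12y^2 - 34y + 6


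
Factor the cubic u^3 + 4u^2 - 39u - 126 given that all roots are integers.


Try integer roots (divisors of -126). u=6: p(6)=0.
Divide out (u - 6): quotient is u^2 + 10u + 21.
Factor the quadratic: (u + 3)(u + 7)
Result: (u - 6)(u + 3)(u + 7)


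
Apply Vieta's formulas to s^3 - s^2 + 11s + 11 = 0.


Monic cubic s^3+bs^2+cs+d=0: sum=-b, pairwise sum=c, product=-d.
b=-1, c=11, d=11
r1+r2+r3 = 1
r1r2+r1r3+r2r3 = 11
r1r2r3 = -11


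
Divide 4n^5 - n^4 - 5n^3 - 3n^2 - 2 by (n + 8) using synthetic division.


Synthetic division with c = -8. Coefficients: 4, -1, -5, -3, 0, -2
Bring down 4.
  4 * -8 = -32; -32 - 1 = -33
  -33 * -8 = 264; 264 - 5 = 259
  259 * -8 = -2072; -2072 - 3 = -2075
  -2075 * -8 = 16600; 16600 + 0 = 16600
  16600 * -8 = -132800; -132800 - 2 = -132802
Quotient: 4n^4 - 33n^3 + 259n^2 - 2075n + 16600, Remainder: -132802


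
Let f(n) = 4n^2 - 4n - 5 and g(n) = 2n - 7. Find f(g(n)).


Substitute g(n) into f:
f(g(n)) = 4*(2n - 7)^2 + (-4)*(2n - 7) + (-5)
(2n - 7)^2 = 4n^2 - 28n + 49
Expand and combine: 16n^2 - 120n + 219


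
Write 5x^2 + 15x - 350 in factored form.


Roots satisfy r1 + r2 = -b/a = -3 and r1*r2 = c/a = -70.
So r1 = -10, r2 = 7.
5x^2 + 15x - 350 = 5(x - r1)(x - r2) = 5(x + 10)(x - 7)


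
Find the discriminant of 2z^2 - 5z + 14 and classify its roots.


D = b^2 - 4ac = (-5)^2 - 4(2)(14) = 25 - 112 = -87
Since D < 0: two complex conjugate roots (no real roots)


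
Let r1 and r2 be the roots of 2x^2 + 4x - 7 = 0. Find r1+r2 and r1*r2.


For ax^2+bx+c=0: sum = -b/a, product = c/a.
a=2, b=4, c=-7
Sum = -(4)/2 = -2
Product = (-7)/2 = -7/2


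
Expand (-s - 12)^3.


Expand (-s - 12)^3 by repeated multiplication:
  (-s - 12)^2 = s^2 + 24s + 144
= -s^3 - 36s^2 - 432s - 1728


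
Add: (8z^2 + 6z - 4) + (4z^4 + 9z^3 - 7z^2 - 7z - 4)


Align terms by degree and add:
  8z^2 + 6z - 4
+ 4z^4 + 9z^3 - 7z^2 - 7z - 4
= 4z^4 + 9z^3 + z^2 - z - 8


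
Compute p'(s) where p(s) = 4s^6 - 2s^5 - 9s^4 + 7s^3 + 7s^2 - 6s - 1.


Apply the power rule term by term:
  d/ds(4s^6) = 24s^5
  d/ds(-2s^5) = -10s^4
  d/ds(-9s^4) = -36s^3
  d/ds(7s^3) = 21s^2
  d/ds(7s^2) = 14s
  d/ds(-6s) = -6
  d/ds(-1) = 0
p'(s) = 24s^5 - 10s^4 - 36s^3 + 21s^2 + 14s - 6


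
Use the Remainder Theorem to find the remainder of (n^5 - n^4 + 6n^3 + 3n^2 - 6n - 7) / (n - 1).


By the Remainder Theorem, the remainder equals p(1):
  1*(1)^5 = 1
  -1*(1)^4 = -1
  6*(1)^3 = 6
  3*(1)^2 = 3
  -6*(1)^1 = -6
  constant: -7
Sum: 1 - 1 + 6 + 3 - 6 - 7 = -4


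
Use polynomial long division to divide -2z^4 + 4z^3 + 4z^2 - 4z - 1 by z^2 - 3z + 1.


(-2z^4 + 4z^3 + 4z^2 - 4z - 1) / (z^2 - 3z + 1)
Step 1: -2z^2 * (z^2 - 3z + 1) = -2z^4 + 6z^3 - 2z^2; subtract.
Step 2: -2z * (z^2 - 3z + 1) = -2z^3 + 6z^2 - 2z; subtract.
Step 3: 0 * (z^2 - 3z + 1) = 0; subtract.
Quotient: -2z^2 - 2z, Remainder: -2z - 1


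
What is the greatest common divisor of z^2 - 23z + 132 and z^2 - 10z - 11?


Factor each:
  z^2 - 23z + 132 = (z - 11)(z - 12)
  z^2 - 10z - 11 = (z - 11)(z + 1)
Common monic factor: z - 11


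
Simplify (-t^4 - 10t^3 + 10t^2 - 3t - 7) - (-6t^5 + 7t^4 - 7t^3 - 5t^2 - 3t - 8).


Distribute the minus sign:
  (-t^4 - 10t^3 + 10t^2 - 3t - 7)
- (-6t^5 + 7t^4 - 7t^3 - 5t^2 - 3t - 8)
Negate second polynomial: 6t^5 - 7t^4 + 7t^3 + 5t^2 + 3t + 8
Add: 6t^5 - 8t^4 - 3t^3 + 15t^2 + 1


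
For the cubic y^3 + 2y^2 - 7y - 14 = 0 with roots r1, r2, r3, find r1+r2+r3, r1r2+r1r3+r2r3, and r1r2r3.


Monic cubic y^3+by^2+cy+d=0: sum=-b, pairwise sum=c, product=-d.
b=2, c=-7, d=-14
r1+r2+r3 = -2
r1r2+r1r3+r2r3 = -7
r1r2r3 = 14


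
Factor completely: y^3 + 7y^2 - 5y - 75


Try integer roots (divisors of -75). y=-5: p(-5)=0.
Divide out (y + 5): quotient is y^2 + 2y - 15.
Factor the quadratic: (y + 5)(y - 3)
Result: (y + 5)(y + 5)(y - 3)


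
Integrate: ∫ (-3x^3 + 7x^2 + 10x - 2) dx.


Reverse power rule on each term:
  ∫ -3x^3 dx = -(3/4)x^4
  ∫ 7x^2 dx = (7/3)x^3
  ∫ 10x dx = 5x^2
  ∫ -2 dx = -2x
F(x) = -(3/4)x^4 + (7/3)x^3 + 5x^2 - 2x + C


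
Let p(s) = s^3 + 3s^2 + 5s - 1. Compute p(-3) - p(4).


p(-3) = -16
p(4) = 131
p(-3) - p(4) = -16 - 131 = -147


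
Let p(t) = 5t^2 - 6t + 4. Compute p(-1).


Using direct substitution:
  5 * (-1)^2 = 5
  -6 * (-1)^1 = 6
  constant: 4
Sum = 5 + 6 + 4 = 15


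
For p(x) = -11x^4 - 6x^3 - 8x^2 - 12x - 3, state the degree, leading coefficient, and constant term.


Highest power of x is 4, with coefficient -11. Constant term is -3.
Degree = 4, leading coefficient = -11, constant term = -3


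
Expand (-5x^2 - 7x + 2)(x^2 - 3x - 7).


Distribute each term of the first polynomial:
  (-5x^2)(x^2 - 3x - 7) = -5x^4 + 15x^3 + 35x^2
  (-7x)(x^2 - 3x - 7) = -7x^3 + 21x^2 + 49x
  (2)(x^2 - 3x - 7) = 2x^2 - 6x - 14
Sum: -5x^4 + 8x^3 + 58x^2 + 43x - 14


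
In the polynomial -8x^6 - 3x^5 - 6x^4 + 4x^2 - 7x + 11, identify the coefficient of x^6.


Read off the coefficient of x^6: -8


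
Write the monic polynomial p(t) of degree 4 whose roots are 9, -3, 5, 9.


p(t) = (t - 9)(t + 3)(t - 5)(t - 9)
Expand: t^4 - 20t^3 + 102t^2 + 108t - 1215


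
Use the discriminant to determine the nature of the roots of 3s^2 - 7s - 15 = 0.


D = b^2 - 4ac = (-7)^2 - 4(3)(-15) = 49 + 180 = 229
Since D > 0: two distinct irrational roots


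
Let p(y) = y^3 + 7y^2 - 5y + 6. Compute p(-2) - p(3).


p(-2) = 36
p(3) = 81
p(-2) - p(3) = 36 - 81 = -45


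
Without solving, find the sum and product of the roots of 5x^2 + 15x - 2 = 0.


For ax^2+bx+c=0: sum = -b/a, product = c/a.
a=5, b=15, c=-2
Sum = -(15)/5 = -3
Product = (-2)/5 = -2/5


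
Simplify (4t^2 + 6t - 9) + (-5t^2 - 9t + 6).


Align terms by degree and add:
  4t^2 + 6t - 9
  -5t^2 - 9t + 6
= -t^2 - 3t - 3


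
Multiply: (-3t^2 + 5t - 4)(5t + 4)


Distribute each term of the first polynomial:
  (-3t^2)(5t + 4) = -15t^3 - 12t^2
  (5t)(5t + 4) = 25t^2 + 20t
  (-4)(5t + 4) = -20t - 16
Sum: -15t^3 + 13t^2 - 16


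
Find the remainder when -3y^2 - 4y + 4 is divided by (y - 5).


By the Remainder Theorem, the remainder equals p(5):
  -3*(5)^2 = -75
  -4*(5)^1 = -20
  constant: 4
Sum: -75 - 20 + 4 = -91


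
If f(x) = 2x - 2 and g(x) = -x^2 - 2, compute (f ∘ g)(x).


Substitute g(x) into f:
f(g(x)) = 2*(-x^2 - 2) + (-2)
Expand and combine: -2x^2 - 6


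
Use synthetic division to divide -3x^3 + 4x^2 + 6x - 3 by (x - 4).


Synthetic division with c = 4. Coefficients: -3, 4, 6, -3
Bring down -3.
  -3 * 4 = -12; -12 + 4 = -8
  -8 * 4 = -32; -32 + 6 = -26
  -26 * 4 = -104; -104 - 3 = -107
Quotient: -3x^2 - 8x - 26, Remainder: -107


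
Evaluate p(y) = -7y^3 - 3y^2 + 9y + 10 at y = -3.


Using direct substitution:
  -7 * (-3)^3 = 189
  -3 * (-3)^2 = -27
  9 * (-3)^1 = -27
  constant: 10
Sum = 189 - 27 - 27 + 10 = 145


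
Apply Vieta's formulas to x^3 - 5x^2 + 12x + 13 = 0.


Monic cubic x^3+bx^2+cx+d=0: sum=-b, pairwise sum=c, product=-d.
b=-5, c=12, d=13
r1+r2+r3 = 5
r1r2+r1r3+r2r3 = 12
r1r2r3 = -13


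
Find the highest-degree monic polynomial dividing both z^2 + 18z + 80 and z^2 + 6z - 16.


Factor each:
  z^2 + 18z + 80 = (z + 8)(z + 10)
  z^2 + 6z - 16 = (z + 8)(z - 2)
Common monic factor: z + 8


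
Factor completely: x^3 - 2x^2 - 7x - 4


Try integer roots (divisors of -4). x=4: p(4)=0.
Divide out (x - 4): quotient is x^2 + 2x + 1.
Factor the quadratic: (x + 1)(x + 1)
Result: (x - 4)(x + 1)(x + 1)


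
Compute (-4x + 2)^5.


Expand (-4x + 2)^5 by repeated multiplication:
  (-4x + 2)^2 = 16x^2 - 16x + 4
  (-4x + 2)^3 = -64x^3 + 96x^2 - 48x + 8
  (-4x + 2)^4 = 256x^4 - 512x^3 + 384x^2 - 128x + 16
= -1024x^5 + 2560x^4 - 2560x^3 + 1280x^2 - 320x + 32


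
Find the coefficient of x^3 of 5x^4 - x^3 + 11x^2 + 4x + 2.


Read off the coefficient of x^3: -1


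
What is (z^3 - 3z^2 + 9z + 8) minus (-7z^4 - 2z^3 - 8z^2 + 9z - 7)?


Distribute the minus sign:
  (z^3 - 3z^2 + 9z + 8)
- (-7z^4 - 2z^3 - 8z^2 + 9z - 7)
Negate second polynomial: 7z^4 + 2z^3 + 8z^2 - 9z + 7
Add: 7z^4 + 3z^3 + 5z^2 + 15


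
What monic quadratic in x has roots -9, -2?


p(x) = (x + 9)(x + 2)
Expand: x^2 + 11x + 18


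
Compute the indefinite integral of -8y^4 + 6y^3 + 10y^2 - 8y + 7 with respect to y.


Reverse power rule on each term:
  ∫ -8y^4 dy = -(8/5)y^5
  ∫ 6y^3 dy = (3/2)y^4
  ∫ 10y^2 dy = (10/3)y^3
  ∫ -8y dy = -4y^2
  ∫ 7 dy = 7y
F(y) = -(8/5)y^5 + (3/2)y^4 + (10/3)y^3 - 4y^2 + 7y + C


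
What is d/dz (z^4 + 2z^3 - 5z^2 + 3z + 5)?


Apply the power rule term by term:
  d/dz(z^4) = 4z^3
  d/dz(2z^3) = 6z^2
  d/dz(-5z^2) = -10z
  d/dz(3z) = 3
  d/dz(5) = 0
p'(z) = 4z^3 + 6z^2 - 10z + 3


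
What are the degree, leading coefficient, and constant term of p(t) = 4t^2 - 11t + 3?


Highest power of t is 2, with coefficient 4. Constant term is 3.
Degree = 2, leading coefficient = 4, constant term = 3


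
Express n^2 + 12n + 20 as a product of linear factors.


Roots satisfy r1 + r2 = -b/a = -12 and r1*r2 = c/a = 20.
So r1 = -2, r2 = -10.
n^2 + 12n + 20 = (n - r1)(n - r2) = (n + 2)(n + 10)


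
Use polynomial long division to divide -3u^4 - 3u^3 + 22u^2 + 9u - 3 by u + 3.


(-3u^4 - 3u^3 + 22u^2 + 9u - 3) / (u + 3)
Step 1: -3u^3 * (u + 3) = -3u^4 - 9u^3; subtract.
Step 2: 6u^2 * (u + 3) = 6u^3 + 18u^2; subtract.
Step 3: 4u * (u + 3) = 4u^2 + 12u; subtract.
Step 4: -3 * (u + 3) = -3u - 9; subtract.
Quotient: -3u^3 + 6u^2 + 4u - 3, Remainder: 6


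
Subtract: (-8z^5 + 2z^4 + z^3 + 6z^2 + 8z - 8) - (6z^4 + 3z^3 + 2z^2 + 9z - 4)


Distribute the minus sign:
  (-8z^5 + 2z^4 + z^3 + 6z^2 + 8z - 8)
- (6z^4 + 3z^3 + 2z^2 + 9z - 4)
Negate second polynomial: -6z^4 - 3z^3 - 2z^2 - 9z + 4
Add: -8z^5 - 4z^4 - 2z^3 + 4z^2 - z - 4


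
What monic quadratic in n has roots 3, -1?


p(n) = (n - 3)(n + 1)
Expand: n^2 - 2n - 3


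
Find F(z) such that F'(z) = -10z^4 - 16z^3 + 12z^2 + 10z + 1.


Reverse power rule on each term:
  ∫ -10z^4 dz = -2z^5
  ∫ -16z^3 dz = -4z^4
  ∫ 12z^2 dz = 4z^3
  ∫ 10z dz = 5z^2
  ∫ 1 dz = z
F(z) = -2z^5 - 4z^4 + 4z^3 + 5z^2 + z + C


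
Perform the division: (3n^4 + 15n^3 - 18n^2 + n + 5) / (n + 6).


(3n^4 + 15n^3 - 18n^2 + n + 5) / (n + 6)
Step 1: 3n^3 * (n + 6) = 3n^4 + 18n^3; subtract.
Step 2: -3n^2 * (n + 6) = -3n^3 - 18n^2; subtract.
Step 3: 0 * (n + 6) = 0; subtract.
Step 4: 1 * (n + 6) = n + 6; subtract.
Quotient: 3n^3 - 3n^2 + 1, Remainder: -1


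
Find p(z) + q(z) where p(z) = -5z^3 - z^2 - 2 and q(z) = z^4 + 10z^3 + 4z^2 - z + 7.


Align terms by degree and add:
  -5z^3 - z^2 - 2
+ z^4 + 10z^3 + 4z^2 - z + 7
= z^4 + 5z^3 + 3z^2 - z + 5


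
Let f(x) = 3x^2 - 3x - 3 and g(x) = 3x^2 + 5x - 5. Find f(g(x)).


Substitute g(x) into f:
f(g(x)) = 3*(3x^2 + 5x - 5)^2 + (-3)*(3x^2 + 5x - 5) + (-3)
(3x^2 + 5x - 5)^2 = 9x^4 + 30x^3 - 5x^2 - 50x + 25
Expand and combine: 27x^4 + 90x^3 - 24x^2 - 165x + 87


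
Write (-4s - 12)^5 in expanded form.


Expand (-4s - 12)^5 by repeated multiplication:
  (-4s - 12)^2 = 16s^2 + 96s + 144
  (-4s - 12)^3 = -64s^3 - 576s^2 - 1728s - 1728
  (-4s - 12)^4 = 256s^4 + 3072s^3 + 13824s^2 + 27648s + 20736
= -1024s^5 - 15360s^4 - 92160s^3 - 276480s^2 - 414720s - 248832


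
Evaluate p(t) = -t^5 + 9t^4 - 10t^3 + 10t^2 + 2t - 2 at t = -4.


Using direct substitution:
  -1 * (-4)^5 = 1024
  9 * (-4)^4 = 2304
  -10 * (-4)^3 = 640
  10 * (-4)^2 = 160
  2 * (-4)^1 = -8
  constant: -2
Sum = 1024 + 2304 + 640 + 160 - 8 - 2 = 4118


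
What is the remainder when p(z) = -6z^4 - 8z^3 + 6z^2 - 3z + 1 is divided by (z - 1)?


By the Remainder Theorem, the remainder equals p(1):
  -6*(1)^4 = -6
  -8*(1)^3 = -8
  6*(1)^2 = 6
  -3*(1)^1 = -3
  constant: 1
Sum: -6 - 8 + 6 - 3 + 1 = -10


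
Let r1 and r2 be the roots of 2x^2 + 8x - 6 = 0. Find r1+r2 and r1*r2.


For ax^2+bx+c=0: sum = -b/a, product = c/a.
a=2, b=8, c=-6
Sum = -(8)/2 = -4
Product = (-6)/2 = -3


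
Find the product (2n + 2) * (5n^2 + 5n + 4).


Distribute each term of the first polynomial:
  (2n)(5n^2 + 5n + 4) = 10n^3 + 10n^2 + 8n
  (2)(5n^2 + 5n + 4) = 10n^2 + 10n + 8
Sum: 10n^3 + 20n^2 + 18n + 8


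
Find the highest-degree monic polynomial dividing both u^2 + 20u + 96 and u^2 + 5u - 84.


Factor each:
  u^2 + 20u + 96 = (u + 12)(u + 8)
  u^2 + 5u - 84 = (u + 12)(u - 7)
Common monic factor: u + 12


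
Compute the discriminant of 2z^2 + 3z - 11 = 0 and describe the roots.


D = b^2 - 4ac = (3)^2 - 4(2)(-11) = 9 + 88 = 97
Since D > 0: two distinct irrational roots


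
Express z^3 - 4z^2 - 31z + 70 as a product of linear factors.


Try integer roots (divisors of 70). z=2: p(2)=0.
Divide out (z - 2): quotient is z^2 - 2z - 35.
Factor the quadratic: (z - 7)(z + 5)
Result: (z - 2)(z - 7)(z + 5)


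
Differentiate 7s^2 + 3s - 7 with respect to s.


Apply the power rule term by term:
  d/ds(7s^2) = 14s
  d/ds(3s) = 3
  d/ds(-7) = 0
p'(s) = 14s + 3


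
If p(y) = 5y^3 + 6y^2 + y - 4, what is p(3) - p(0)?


p(3) = 188
p(0) = -4
p(3) - p(0) = 188 + 4 = 192


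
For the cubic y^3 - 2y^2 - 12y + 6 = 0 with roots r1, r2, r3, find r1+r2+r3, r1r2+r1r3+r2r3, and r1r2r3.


Monic cubic y^3+by^2+cy+d=0: sum=-b, pairwise sum=c, product=-d.
b=-2, c=-12, d=6
r1+r2+r3 = 2
r1r2+r1r3+r2r3 = -12
r1r2r3 = -6


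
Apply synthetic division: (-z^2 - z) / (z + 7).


Synthetic division with c = -7. Coefficients: -1, -1, 0
Bring down -1.
  -1 * -7 = 7; 7 - 1 = 6
  6 * -7 = -42; -42 + 0 = -42
Quotient: -z + 6, Remainder: -42


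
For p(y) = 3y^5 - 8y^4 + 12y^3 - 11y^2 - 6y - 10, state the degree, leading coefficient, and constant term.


Highest power of y is 5, with coefficient 3. Constant term is -10.
Degree = 5, leading coefficient = 3, constant term = -10


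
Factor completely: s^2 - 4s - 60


Roots satisfy r1 + r2 = -b/a = 4 and r1*r2 = c/a = -60.
So r1 = -6, r2 = 10.
s^2 - 4s - 60 = (s - r1)(s - r2) = (s + 6)(s - 10)


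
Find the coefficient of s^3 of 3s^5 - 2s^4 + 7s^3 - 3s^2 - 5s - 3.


Read off the coefficient of s^3: 7


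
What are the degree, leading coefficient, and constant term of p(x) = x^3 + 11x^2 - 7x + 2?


Highest power of x is 3, with coefficient 1. Constant term is 2.
Degree = 3, leading coefficient = 1, constant term = 2


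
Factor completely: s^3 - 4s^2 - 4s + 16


Try integer roots (divisors of 16). s=4: p(4)=0.
Divide out (s - 4): quotient is s^2 - 4.
Factor the quadratic: (s + 2)(s - 2)
Result: (s - 4)(s + 2)(s - 2)


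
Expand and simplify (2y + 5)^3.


Expand (2y + 5)^3 by repeated multiplication:
  (2y + 5)^2 = 4y^2 + 20y + 25
= 8y^3 + 60y^2 + 150y + 125


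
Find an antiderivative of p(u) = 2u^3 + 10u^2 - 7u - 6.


Reverse power rule on each term:
  ∫ 2u^3 du = (1/2)u^4
  ∫ 10u^2 du = (10/3)u^3
  ∫ -7u du = -(7/2)u^2
  ∫ -6 du = -6u
F(u) = (1/2)u^4 + (10/3)u^3 - (7/2)u^2 - 6u + C


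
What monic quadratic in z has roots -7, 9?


p(z) = (z + 7)(z - 9)
Expand: z^2 - 2z - 63


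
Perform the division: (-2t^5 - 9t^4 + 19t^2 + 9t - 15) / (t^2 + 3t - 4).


(-2t^5 - 9t^4 + 19t^2 + 9t - 15) / (t^2 + 3t - 4)
Step 1: -2t^3 * (t^2 + 3t - 4) = -2t^5 - 6t^4 + 8t^3; subtract.
Step 2: -3t^2 * (t^2 + 3t - 4) = -3t^4 - 9t^3 + 12t^2; subtract.
Step 3: t * (t^2 + 3t - 4) = t^3 + 3t^2 - 4t; subtract.
Step 4: 4 * (t^2 + 3t - 4) = 4t^2 + 12t - 16; subtract.
Quotient: -2t^3 - 3t^2 + t + 4, Remainder: t + 1


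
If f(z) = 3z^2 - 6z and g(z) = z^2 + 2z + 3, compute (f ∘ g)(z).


Substitute g(z) into f:
f(g(z)) = 3*(z^2 + 2z + 3)^2 + (-6)*(z^2 + 2z + 3)
(z^2 + 2z + 3)^2 = z^4 + 4z^3 + 10z^2 + 12z + 9
Expand and combine: 3z^4 + 12z^3 + 24z^2 + 24z + 9


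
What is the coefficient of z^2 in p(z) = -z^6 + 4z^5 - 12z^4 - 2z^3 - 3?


Read off the coefficient of z^2: 0


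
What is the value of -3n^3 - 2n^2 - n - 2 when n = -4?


Using direct substitution:
  -3 * (-4)^3 = 192
  -2 * (-4)^2 = -32
  -1 * (-4)^1 = 4
  constant: -2
Sum = 192 - 32 + 4 - 2 = 162


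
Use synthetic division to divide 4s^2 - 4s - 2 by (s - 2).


Synthetic division with c = 2. Coefficients: 4, -4, -2
Bring down 4.
  4 * 2 = 8; 8 - 4 = 4
  4 * 2 = 8; 8 - 2 = 6
Quotient: 4s + 4, Remainder: 6


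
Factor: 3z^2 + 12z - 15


Roots satisfy r1 + r2 = -b/a = -4 and r1*r2 = c/a = -5.
So r1 = -5, r2 = 1.
3z^2 + 12z - 15 = 3(z - r1)(z - r2) = 3(z + 5)(z - 1)


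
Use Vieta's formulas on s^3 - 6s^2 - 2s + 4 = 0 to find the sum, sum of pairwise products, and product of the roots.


Monic cubic s^3+bs^2+cs+d=0: sum=-b, pairwise sum=c, product=-d.
b=-6, c=-2, d=4
r1+r2+r3 = 6
r1r2+r1r3+r2r3 = -2
r1r2r3 = -4


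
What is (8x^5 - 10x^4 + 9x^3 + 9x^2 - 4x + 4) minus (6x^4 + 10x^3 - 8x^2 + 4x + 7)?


Distribute the minus sign:
  (8x^5 - 10x^4 + 9x^3 + 9x^2 - 4x + 4)
- (6x^4 + 10x^3 - 8x^2 + 4x + 7)
Negate second polynomial: -6x^4 - 10x^3 + 8x^2 - 4x - 7
Add: 8x^5 - 16x^4 - x^3 + 17x^2 - 8x - 3


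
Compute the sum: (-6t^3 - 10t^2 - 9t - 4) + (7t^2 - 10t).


Align terms by degree and add:
  -6t^3 - 10t^2 - 9t - 4
+ 7t^2 - 10t
= -6t^3 - 3t^2 - 19t - 4


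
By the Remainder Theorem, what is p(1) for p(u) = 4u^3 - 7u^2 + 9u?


By the Remainder Theorem, the remainder equals p(1):
  4*(1)^3 = 4
  -7*(1)^2 = -7
  9*(1)^1 = 9
  constant: 0
Sum: 4 - 7 + 9 + 0 = 6


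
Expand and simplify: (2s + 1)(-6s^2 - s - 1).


Distribute each term of the first polynomial:
  (2s)(-6s^2 - s - 1) = -12s^3 - 2s^2 - 2s
  (1)(-6s^2 - s - 1) = -6s^2 - s - 1
Sum: -12s^3 - 8s^2 - 3s - 1


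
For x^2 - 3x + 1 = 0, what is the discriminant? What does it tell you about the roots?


D = b^2 - 4ac = (-3)^2 - 4(1)(1) = 9 - 4 = 5
Since D > 0: two distinct irrational roots


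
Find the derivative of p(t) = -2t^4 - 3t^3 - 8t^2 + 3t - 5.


Apply the power rule term by term:
  d/dt(-2t^4) = -8t^3
  d/dt(-3t^3) = -9t^2
  d/dt(-8t^2) = -16t
  d/dt(3t) = 3
  d/dt(-5) = 0
p'(t) = -8t^3 - 9t^2 - 16t + 3


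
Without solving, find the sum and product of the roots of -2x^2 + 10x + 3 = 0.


For ax^2+bx+c=0: sum = -b/a, product = c/a.
a=-2, b=10, c=3
Sum = -(10)/-2 = 5
Product = (3)/-2 = -3/2


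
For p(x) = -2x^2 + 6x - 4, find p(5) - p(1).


p(5) = -24
p(1) = 0
p(5) - p(1) = -24 = -24


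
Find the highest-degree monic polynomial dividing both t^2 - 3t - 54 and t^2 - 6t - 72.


Factor each:
  t^2 - 3t - 54 = (t + 6)(t - 9)
  t^2 - 6t - 72 = (t + 6)(t - 12)
Common monic factor: t + 6


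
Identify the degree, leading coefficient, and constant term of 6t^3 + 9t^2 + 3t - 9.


Highest power of t is 3, with coefficient 6. Constant term is -9.
Degree = 3, leading coefficient = 6, constant term = -9


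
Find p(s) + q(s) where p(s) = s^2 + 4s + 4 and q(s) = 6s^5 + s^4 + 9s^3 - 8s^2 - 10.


Align terms by degree and add:
  s^2 + 4s + 4
+ 6s^5 + s^4 + 9s^3 - 8s^2 - 10
= 6s^5 + s^4 + 9s^3 - 7s^2 + 4s - 6


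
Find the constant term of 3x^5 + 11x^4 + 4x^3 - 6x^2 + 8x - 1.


Read off the constant term: -1


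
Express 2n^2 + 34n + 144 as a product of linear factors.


Roots satisfy r1 + r2 = -b/a = -17 and r1*r2 = c/a = 72.
So r1 = -8, r2 = -9.
2n^2 + 34n + 144 = 2(n - r1)(n - r2) = 2(n + 8)(n + 9)


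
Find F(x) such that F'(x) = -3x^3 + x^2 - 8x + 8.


Reverse power rule on each term:
  ∫ -3x^3 dx = -(3/4)x^4
  ∫ x^2 dx = (1/3)x^3
  ∫ -8x dx = -4x^2
  ∫ 8 dx = 8x
F(x) = -(3/4)x^4 + (1/3)x^3 - 4x^2 + 8x + C


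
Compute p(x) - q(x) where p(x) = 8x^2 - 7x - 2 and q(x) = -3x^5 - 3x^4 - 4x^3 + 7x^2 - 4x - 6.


Distribute the minus sign:
  (8x^2 - 7x - 2)
- (-3x^5 - 3x^4 - 4x^3 + 7x^2 - 4x - 6)
Negate second polynomial: 3x^5 + 3x^4 + 4x^3 - 7x^2 + 4x + 6
Add: 3x^5 + 3x^4 + 4x^3 + x^2 - 3x + 4


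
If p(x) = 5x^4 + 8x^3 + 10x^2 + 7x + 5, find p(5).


Using direct substitution:
  5 * (5)^4 = 3125
  8 * (5)^3 = 1000
  10 * (5)^2 = 250
  7 * (5)^1 = 35
  constant: 5
Sum = 3125 + 1000 + 250 + 35 + 5 = 4415


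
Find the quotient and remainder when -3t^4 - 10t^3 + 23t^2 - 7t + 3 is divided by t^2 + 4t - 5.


(-3t^4 - 10t^3 + 23t^2 - 7t + 3) / (t^2 + 4t - 5)
Step 1: -3t^2 * (t^2 + 4t - 5) = -3t^4 - 12t^3 + 15t^2; subtract.
Step 2: 2t * (t^2 + 4t - 5) = 2t^3 + 8t^2 - 10t; subtract.
Step 3: 0 * (t^2 + 4t - 5) = 0; subtract.
Quotient: -3t^2 + 2t, Remainder: 3t + 3


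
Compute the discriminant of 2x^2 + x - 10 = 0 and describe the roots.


D = b^2 - 4ac = (1)^2 - 4(2)(-10) = 1 + 80 = 81
Since D > 0: two distinct rational roots


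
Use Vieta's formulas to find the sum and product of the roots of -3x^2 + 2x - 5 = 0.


For ax^2+bx+c=0: sum = -b/a, product = c/a.
a=-3, b=2, c=-5
Sum = -(2)/-3 = 2/3
Product = (-5)/-3 = 5/3


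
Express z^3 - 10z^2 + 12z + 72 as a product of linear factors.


Try integer roots (divisors of 72). z=6: p(6)=0.
Divide out (z - 6): quotient is z^2 - 4z - 12.
Factor the quadratic: (z + 2)(z - 6)
Result: (z - 6)(z + 2)(z - 6)


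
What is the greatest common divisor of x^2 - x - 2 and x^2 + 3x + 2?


Factor each:
  x^2 - x - 2 = (x + 1)(x - 2)
  x^2 + 3x + 2 = (x + 1)(x + 2)
Common monic factor: x + 1


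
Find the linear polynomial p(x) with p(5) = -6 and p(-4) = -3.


p(x) = mx + b. Using p(5)=-6, p(-4)=-3:
m = (-6 + 3)/(5 + 4) = -3/9 = -1/3
b = -6 - m*(5) = -6 + 5/3 = -13/3
p(x) = -(1/3)x - (13/3)


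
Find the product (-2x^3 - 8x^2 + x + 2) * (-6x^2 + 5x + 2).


Distribute each term of the first polynomial:
  (-2x^3)(-6x^2 + 5x + 2) = 12x^5 - 10x^4 - 4x^3
  (-8x^2)(-6x^2 + 5x + 2) = 48x^4 - 40x^3 - 16x^2
  (x)(-6x^2 + 5x + 2) = -6x^3 + 5x^2 + 2x
  (2)(-6x^2 + 5x + 2) = -12x^2 + 10x + 4
Sum: 12x^5 + 38x^4 - 50x^3 - 23x^2 + 12x + 4


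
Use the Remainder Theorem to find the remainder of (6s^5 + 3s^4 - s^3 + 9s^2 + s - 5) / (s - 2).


By the Remainder Theorem, the remainder equals p(2):
  6*(2)^5 = 192
  3*(2)^4 = 48
  -1*(2)^3 = -8
  9*(2)^2 = 36
  1*(2)^1 = 2
  constant: -5
Sum: 192 + 48 - 8 + 36 + 2 - 5 = 265
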